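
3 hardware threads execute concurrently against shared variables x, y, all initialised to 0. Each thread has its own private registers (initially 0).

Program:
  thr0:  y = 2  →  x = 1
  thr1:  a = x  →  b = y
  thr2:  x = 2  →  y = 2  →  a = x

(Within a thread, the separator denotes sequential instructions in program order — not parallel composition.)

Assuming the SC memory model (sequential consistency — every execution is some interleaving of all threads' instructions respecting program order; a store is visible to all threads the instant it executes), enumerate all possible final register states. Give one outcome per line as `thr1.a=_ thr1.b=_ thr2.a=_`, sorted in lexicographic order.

outcome vector order: (thr1.a,thr1.b,thr2.a)
|SC outcomes| = 10

thr1.a=0 thr1.b=0 thr2.a=1
thr1.a=0 thr1.b=0 thr2.a=2
thr1.a=0 thr1.b=2 thr2.a=1
thr1.a=0 thr1.b=2 thr2.a=2
thr1.a=1 thr1.b=2 thr2.a=1
thr1.a=1 thr1.b=2 thr2.a=2
thr1.a=2 thr1.b=0 thr2.a=1
thr1.a=2 thr1.b=0 thr2.a=2
thr1.a=2 thr1.b=2 thr2.a=1
thr1.a=2 thr1.b=2 thr2.a=2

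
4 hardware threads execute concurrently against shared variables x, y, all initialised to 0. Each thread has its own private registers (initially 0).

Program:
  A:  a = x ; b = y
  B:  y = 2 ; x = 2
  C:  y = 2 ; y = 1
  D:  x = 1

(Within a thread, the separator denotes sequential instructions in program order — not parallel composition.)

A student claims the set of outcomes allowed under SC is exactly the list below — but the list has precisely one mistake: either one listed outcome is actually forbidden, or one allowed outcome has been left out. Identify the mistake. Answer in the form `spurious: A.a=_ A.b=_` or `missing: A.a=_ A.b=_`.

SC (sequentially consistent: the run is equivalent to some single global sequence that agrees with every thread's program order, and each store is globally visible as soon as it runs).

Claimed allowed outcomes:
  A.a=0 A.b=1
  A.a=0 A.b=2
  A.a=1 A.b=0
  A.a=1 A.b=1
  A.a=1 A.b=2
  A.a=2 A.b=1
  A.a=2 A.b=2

missing: A.a=0 A.b=0

outcome vector order: (A.a,A.b)
SC (8): 0/0 0/1 0/2 1/0 1/1 1/2 2/1 2/2
SC∖claimed = {0/0}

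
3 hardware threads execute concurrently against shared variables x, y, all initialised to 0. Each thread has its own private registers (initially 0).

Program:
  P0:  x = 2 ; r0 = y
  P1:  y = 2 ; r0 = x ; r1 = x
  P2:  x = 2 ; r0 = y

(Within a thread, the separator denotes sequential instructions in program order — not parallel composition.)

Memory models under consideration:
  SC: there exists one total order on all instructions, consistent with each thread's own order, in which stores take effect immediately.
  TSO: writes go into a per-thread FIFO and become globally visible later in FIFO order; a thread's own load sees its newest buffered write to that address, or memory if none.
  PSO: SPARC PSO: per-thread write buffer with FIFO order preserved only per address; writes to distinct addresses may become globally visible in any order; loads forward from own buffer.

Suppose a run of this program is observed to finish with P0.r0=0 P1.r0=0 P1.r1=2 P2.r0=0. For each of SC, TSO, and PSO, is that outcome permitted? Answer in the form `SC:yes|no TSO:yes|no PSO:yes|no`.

outcome vector order: (P0.r0,P1.r0,P1.r1,P2.r0)
SC: 6 outcomes — {<0 2 2 0>; <0 2 2 2>; <2 0 0 2>; <2 0 2 2>; <2 2 2 0>; <2 2 2 2>}
TSO: 12 outcomes — {<0 0 0 0>; <0 0 0 2>; <0 0 2 0>; <0 0 2 2>; <0 2 2 0>; <0 2 2 2>; <2 0 0 0>; <2 0 0 2>; <2 0 2 0>; <2 0 2 2>; <2 2 2 0>; <2 2 2 2>}
PSO: 12 outcomes — {<0 0 0 0>; <0 0 0 2>; <0 0 2 0>; <0 0 2 2>; <0 2 2 0>; <0 2 2 2>; <2 0 0 0>; <2 0 0 2>; <2 0 2 0>; <2 0 2 2>; <2 2 2 0>; <2 2 2 2>}
target <0 0 2 0> ∈ {TSO,PSO}

SC:no TSO:yes PSO:yes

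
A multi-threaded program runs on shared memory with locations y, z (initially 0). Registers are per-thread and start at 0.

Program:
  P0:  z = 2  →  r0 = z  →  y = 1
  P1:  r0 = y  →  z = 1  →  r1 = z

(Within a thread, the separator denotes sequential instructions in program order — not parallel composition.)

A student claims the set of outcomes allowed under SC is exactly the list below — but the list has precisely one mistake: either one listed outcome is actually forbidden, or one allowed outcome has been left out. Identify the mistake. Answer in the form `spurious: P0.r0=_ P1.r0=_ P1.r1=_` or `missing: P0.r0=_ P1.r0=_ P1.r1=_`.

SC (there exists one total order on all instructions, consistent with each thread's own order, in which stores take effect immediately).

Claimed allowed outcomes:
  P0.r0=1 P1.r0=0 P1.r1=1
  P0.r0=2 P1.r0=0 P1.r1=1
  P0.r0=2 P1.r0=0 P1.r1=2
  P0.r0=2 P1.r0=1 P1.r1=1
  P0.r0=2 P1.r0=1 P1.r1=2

outcome vector order: (P0.r0,P1.r0,P1.r1)
SC: 4 outcomes — {(1,0,1) (2,0,1) (2,0,2) (2,1,1)}
claimed∖SC = {(2,1,2)}

spurious: P0.r0=2 P1.r0=1 P1.r1=2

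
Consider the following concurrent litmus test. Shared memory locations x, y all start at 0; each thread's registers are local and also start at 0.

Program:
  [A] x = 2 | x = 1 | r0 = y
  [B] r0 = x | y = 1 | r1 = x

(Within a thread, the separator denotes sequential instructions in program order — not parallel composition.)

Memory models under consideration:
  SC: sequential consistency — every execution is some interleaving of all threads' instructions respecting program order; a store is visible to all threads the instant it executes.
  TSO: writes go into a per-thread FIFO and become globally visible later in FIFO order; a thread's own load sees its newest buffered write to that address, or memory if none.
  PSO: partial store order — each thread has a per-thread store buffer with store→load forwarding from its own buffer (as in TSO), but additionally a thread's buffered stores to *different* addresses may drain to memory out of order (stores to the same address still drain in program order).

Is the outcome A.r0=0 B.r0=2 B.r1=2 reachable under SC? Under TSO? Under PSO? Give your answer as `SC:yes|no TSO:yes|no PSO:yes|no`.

outcome vector order: (A.r0,B.r0,B.r1)
SC: 9 outcomes — {0/0/1; 0/1/1; 0/2/1; 1/0/0; 1/0/1; 1/0/2; 1/1/1; 1/2/1; 1/2/2}
TSO: 12 outcomes — {0/0/0; 0/0/1; 0/0/2; 0/1/1; 0/2/1; 0/2/2; 1/0/0; 1/0/1; 1/0/2; 1/1/1; 1/2/1; 1/2/2}
PSO: 12 outcomes — {0/0/0; 0/0/1; 0/0/2; 0/1/1; 0/2/1; 0/2/2; 1/0/0; 1/0/1; 1/0/2; 1/1/1; 1/2/1; 1/2/2}
target 0/2/2 ∈ {TSO,PSO}

SC:no TSO:yes PSO:yes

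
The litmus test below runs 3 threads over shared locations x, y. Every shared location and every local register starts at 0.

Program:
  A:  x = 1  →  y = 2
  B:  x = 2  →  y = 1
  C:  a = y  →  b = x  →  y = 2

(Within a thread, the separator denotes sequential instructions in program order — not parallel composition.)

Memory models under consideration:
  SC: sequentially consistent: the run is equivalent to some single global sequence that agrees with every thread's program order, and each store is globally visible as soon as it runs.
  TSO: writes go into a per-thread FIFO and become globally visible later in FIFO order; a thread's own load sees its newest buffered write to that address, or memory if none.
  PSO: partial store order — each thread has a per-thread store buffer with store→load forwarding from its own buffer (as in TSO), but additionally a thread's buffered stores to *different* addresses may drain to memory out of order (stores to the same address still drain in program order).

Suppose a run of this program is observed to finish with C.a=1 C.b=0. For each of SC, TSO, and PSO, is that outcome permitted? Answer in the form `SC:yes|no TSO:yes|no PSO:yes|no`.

outcome vector order: (C.a,C.b)
[SC] allowed = {00 01 02 11 12 21 22}
[TSO] allowed = {00 01 02 11 12 21 22}
[PSO] allowed = {00 01 02 10 11 12 20 21 22}
target 10 ∈ {PSO}

SC:no TSO:no PSO:yes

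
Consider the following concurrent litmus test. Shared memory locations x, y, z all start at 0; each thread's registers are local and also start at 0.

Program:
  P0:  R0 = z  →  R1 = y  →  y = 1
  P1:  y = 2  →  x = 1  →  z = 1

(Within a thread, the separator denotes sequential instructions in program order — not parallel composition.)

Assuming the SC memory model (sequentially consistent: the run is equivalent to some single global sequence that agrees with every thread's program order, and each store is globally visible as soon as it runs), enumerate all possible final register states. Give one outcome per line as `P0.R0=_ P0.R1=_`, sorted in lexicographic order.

outcome vector order: (P0.R0,P0.R1)
|SC outcomes| = 3

P0.R0=0 P0.R1=0
P0.R0=0 P0.R1=2
P0.R0=1 P0.R1=2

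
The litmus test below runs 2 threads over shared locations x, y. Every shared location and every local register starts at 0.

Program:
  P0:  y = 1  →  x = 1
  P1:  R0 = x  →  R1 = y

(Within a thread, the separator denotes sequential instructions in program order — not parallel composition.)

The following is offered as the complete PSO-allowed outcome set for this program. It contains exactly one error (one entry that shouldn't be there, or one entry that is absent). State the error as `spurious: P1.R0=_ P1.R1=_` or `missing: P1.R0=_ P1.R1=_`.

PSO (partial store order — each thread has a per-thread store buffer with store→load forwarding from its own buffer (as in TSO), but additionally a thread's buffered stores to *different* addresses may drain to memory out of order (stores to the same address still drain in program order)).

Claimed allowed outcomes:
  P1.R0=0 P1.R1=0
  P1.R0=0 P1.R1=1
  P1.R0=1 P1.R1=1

outcome vector order: (P1.R0,P1.R1)
PSO (4): <0 0>, <0 1>, <1 0>, <1 1>
PSO∖claimed = {<1 0>}

missing: P1.R0=1 P1.R1=0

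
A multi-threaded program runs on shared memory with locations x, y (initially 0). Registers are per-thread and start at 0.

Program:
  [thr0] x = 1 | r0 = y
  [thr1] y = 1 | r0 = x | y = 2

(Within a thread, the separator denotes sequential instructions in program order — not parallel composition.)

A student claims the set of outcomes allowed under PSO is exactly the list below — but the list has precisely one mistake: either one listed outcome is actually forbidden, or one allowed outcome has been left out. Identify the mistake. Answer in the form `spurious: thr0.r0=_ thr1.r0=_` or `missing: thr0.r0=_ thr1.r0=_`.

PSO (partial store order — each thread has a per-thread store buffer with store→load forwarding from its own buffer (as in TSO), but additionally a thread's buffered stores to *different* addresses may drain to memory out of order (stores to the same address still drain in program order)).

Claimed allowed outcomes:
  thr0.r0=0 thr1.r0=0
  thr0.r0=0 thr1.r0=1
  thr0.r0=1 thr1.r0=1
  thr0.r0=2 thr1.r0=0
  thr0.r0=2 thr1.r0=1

missing: thr0.r0=1 thr1.r0=0

outcome vector order: (thr0.r0,thr1.r0)
[PSO] allowed = {00; 01; 10; 11; 20; 21}
PSO∖claimed = {10}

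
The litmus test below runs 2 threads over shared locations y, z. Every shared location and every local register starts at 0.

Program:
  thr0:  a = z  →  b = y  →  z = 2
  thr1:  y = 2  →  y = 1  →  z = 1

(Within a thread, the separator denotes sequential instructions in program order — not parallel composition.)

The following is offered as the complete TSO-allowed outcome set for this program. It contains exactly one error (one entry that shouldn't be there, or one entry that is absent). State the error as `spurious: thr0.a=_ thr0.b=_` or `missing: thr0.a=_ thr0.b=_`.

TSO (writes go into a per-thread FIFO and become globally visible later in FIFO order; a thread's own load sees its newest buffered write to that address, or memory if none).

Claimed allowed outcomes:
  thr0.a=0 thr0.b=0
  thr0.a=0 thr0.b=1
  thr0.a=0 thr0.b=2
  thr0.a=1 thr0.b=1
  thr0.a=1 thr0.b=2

outcome vector order: (thr0.a,thr0.b)
[TSO] allowed = {<0 0> <0 1> <0 2> <1 1>}
claimed∖TSO = {<1 2>}

spurious: thr0.a=1 thr0.b=2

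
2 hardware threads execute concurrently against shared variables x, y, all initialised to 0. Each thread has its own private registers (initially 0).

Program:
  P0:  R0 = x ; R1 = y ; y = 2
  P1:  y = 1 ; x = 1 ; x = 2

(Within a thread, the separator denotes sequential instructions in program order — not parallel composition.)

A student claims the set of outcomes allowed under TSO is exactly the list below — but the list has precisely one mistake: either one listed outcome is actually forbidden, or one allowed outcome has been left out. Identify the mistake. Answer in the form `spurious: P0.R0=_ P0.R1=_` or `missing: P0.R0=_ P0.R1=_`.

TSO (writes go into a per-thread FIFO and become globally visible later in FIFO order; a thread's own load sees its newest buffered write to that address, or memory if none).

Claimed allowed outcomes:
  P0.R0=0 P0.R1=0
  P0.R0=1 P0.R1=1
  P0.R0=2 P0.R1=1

missing: P0.R0=0 P0.R1=1

outcome vector order: (P0.R0,P0.R1)
TSO: 4 outcomes — {00 01 11 21}
TSO∖claimed = {01}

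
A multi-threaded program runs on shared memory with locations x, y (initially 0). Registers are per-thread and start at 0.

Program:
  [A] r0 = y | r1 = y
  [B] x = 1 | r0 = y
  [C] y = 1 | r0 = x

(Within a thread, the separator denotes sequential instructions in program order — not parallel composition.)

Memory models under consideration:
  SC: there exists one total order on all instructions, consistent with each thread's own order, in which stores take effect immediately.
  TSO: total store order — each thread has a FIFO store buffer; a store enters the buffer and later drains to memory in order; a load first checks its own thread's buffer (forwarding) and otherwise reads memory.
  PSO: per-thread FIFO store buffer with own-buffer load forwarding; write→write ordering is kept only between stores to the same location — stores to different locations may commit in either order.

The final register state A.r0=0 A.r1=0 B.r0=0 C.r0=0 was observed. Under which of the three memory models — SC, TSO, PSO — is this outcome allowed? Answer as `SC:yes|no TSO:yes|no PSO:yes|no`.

outcome vector order: (A.r0,A.r1,B.r0,C.r0)
[SC] allowed = {<0 0 0 1>, <0 0 1 0>, <0 0 1 1>, <0 1 0 1>, <0 1 1 0>, <0 1 1 1>, <1 1 0 1>, <1 1 1 0>, <1 1 1 1>}
[TSO] allowed = {<0 0 0 0>, <0 0 0 1>, <0 0 1 0>, <0 0 1 1>, <0 1 0 0>, <0 1 0 1>, <0 1 1 0>, <0 1 1 1>, <1 1 0 0>, <1 1 0 1>, <1 1 1 0>, <1 1 1 1>}
[PSO] allowed = {<0 0 0 0>, <0 0 0 1>, <0 0 1 0>, <0 0 1 1>, <0 1 0 0>, <0 1 0 1>, <0 1 1 0>, <0 1 1 1>, <1 1 0 0>, <1 1 0 1>, <1 1 1 0>, <1 1 1 1>}
target <0 0 0 0> ∈ {TSO,PSO}

SC:no TSO:yes PSO:yes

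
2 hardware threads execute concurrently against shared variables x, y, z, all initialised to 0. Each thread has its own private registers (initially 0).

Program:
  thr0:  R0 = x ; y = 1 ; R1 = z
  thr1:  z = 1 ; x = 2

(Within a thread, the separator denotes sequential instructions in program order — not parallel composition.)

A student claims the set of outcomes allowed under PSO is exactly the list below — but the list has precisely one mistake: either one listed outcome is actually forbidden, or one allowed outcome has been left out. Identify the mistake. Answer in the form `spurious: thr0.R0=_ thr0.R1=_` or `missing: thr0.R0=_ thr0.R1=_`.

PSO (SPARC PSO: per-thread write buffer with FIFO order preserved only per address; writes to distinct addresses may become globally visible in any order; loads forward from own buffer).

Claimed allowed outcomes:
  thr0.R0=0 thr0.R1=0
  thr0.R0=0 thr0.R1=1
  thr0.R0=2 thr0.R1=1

outcome vector order: (thr0.R0,thr0.R1)
PSO: 4 outcomes — {0/0, 0/1, 2/0, 2/1}
PSO∖claimed = {2/0}

missing: thr0.R0=2 thr0.R1=0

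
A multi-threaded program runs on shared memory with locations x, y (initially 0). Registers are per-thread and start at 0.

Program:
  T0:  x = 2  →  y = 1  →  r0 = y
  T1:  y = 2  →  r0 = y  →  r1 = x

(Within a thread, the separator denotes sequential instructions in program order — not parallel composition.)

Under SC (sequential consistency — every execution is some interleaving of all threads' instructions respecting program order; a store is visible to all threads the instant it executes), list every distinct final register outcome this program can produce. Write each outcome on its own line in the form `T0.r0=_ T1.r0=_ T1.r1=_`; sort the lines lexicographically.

outcome vector order: (T0.r0,T1.r0,T1.r1)
|SC outcomes| = 4

T0.r0=1 T1.r0=1 T1.r1=2
T0.r0=1 T1.r0=2 T1.r1=0
T0.r0=1 T1.r0=2 T1.r1=2
T0.r0=2 T1.r0=2 T1.r1=2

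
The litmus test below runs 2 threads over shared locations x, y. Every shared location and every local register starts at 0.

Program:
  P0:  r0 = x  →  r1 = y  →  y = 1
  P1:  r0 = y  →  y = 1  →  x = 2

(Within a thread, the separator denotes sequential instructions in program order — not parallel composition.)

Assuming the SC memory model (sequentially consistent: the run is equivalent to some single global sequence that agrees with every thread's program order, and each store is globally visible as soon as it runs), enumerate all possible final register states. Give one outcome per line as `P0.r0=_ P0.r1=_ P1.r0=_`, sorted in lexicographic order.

P0.r0=0 P0.r1=0 P1.r0=0
P0.r0=0 P0.r1=0 P1.r0=1
P0.r0=0 P0.r1=1 P1.r0=0
P0.r0=2 P0.r1=1 P1.r0=0

outcome vector order: (P0.r0,P0.r1,P1.r0)
|SC outcomes| = 4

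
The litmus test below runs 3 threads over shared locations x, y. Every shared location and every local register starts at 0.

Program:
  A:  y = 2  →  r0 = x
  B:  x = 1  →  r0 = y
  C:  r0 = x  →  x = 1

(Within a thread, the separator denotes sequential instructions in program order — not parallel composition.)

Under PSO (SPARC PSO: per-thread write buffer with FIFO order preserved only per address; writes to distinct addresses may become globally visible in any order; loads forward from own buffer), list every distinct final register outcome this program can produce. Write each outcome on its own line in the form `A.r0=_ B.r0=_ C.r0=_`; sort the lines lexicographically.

outcome vector order: (A.r0,B.r0,C.r0)
|PSO outcomes| = 8

A.r0=0 B.r0=0 C.r0=0
A.r0=0 B.r0=0 C.r0=1
A.r0=0 B.r0=2 C.r0=0
A.r0=0 B.r0=2 C.r0=1
A.r0=1 B.r0=0 C.r0=0
A.r0=1 B.r0=0 C.r0=1
A.r0=1 B.r0=2 C.r0=0
A.r0=1 B.r0=2 C.r0=1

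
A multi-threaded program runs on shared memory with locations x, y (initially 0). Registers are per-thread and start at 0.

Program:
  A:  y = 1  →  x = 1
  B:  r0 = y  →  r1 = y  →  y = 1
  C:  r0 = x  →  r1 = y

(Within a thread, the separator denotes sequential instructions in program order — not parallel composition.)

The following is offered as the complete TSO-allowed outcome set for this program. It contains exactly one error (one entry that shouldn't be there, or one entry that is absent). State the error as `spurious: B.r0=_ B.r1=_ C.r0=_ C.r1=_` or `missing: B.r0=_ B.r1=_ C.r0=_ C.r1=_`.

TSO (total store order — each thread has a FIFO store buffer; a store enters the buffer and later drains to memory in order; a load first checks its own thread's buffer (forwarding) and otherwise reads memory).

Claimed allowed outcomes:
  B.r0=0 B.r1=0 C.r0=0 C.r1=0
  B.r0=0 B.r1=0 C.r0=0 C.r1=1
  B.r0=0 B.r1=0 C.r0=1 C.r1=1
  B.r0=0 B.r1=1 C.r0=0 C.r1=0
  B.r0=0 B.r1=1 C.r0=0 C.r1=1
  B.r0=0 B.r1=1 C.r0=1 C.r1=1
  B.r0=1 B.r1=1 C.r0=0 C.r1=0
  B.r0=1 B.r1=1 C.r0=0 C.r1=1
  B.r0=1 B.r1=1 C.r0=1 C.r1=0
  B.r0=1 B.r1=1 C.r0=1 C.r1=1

outcome vector order: (B.r0,B.r1,C.r0,C.r1)
TSO (9): 0/0/0/0, 0/0/0/1, 0/0/1/1, 0/1/0/0, 0/1/0/1, 0/1/1/1, 1/1/0/0, 1/1/0/1, 1/1/1/1
claimed∖TSO = {1/1/1/0}

spurious: B.r0=1 B.r1=1 C.r0=1 C.r1=0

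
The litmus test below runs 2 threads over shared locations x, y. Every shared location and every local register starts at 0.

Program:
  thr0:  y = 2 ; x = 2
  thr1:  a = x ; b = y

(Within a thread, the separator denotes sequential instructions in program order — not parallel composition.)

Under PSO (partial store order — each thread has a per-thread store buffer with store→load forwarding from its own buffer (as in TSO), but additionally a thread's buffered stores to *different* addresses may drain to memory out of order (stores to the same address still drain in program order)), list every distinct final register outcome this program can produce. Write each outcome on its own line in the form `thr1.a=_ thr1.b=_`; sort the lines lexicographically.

outcome vector order: (thr1.a,thr1.b)
|PSO outcomes| = 4

thr1.a=0 thr1.b=0
thr1.a=0 thr1.b=2
thr1.a=2 thr1.b=0
thr1.a=2 thr1.b=2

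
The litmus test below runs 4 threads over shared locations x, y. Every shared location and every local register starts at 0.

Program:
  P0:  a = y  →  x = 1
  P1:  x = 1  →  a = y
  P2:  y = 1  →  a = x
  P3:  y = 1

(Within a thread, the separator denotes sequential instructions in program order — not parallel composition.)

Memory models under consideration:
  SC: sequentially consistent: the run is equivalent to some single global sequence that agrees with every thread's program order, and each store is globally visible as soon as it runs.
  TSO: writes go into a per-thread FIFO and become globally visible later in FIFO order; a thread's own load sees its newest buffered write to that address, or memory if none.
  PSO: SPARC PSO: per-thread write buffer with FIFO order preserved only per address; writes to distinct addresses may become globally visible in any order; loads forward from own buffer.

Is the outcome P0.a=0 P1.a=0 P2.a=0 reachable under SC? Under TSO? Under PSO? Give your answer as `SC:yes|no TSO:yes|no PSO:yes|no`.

SC:no TSO:yes PSO:yes

outcome vector order: (P0.a,P1.a,P2.a)
[SC] allowed = {(0,0,1); (0,1,0); (0,1,1); (1,0,1); (1,1,0); (1,1,1)}
[TSO] allowed = {(0,0,0); (0,0,1); (0,1,0); (0,1,1); (1,0,0); (1,0,1); (1,1,0); (1,1,1)}
[PSO] allowed = {(0,0,0); (0,0,1); (0,1,0); (0,1,1); (1,0,0); (1,0,1); (1,1,0); (1,1,1)}
target (0,0,0) ∈ {TSO,PSO}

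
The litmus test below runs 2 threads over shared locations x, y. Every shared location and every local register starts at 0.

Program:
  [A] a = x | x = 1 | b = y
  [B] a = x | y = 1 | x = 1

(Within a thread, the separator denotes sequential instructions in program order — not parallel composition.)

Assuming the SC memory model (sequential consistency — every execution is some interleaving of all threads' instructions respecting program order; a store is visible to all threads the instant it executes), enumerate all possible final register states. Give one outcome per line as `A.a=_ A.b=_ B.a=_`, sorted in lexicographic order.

A.a=0 A.b=0 B.a=0
A.a=0 A.b=0 B.a=1
A.a=0 A.b=1 B.a=0
A.a=0 A.b=1 B.a=1
A.a=1 A.b=1 B.a=0

outcome vector order: (A.a,A.b,B.a)
|SC outcomes| = 5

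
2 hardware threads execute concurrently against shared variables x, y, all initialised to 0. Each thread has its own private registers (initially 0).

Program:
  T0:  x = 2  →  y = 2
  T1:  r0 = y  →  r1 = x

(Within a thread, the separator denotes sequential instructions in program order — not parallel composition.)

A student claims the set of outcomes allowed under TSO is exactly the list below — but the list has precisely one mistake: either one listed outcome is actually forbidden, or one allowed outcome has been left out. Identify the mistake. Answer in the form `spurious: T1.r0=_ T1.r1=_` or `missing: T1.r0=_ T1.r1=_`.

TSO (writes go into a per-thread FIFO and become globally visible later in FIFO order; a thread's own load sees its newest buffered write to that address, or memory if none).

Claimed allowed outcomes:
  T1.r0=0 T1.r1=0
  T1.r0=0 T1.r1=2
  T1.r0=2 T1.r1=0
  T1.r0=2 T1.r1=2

outcome vector order: (T1.r0,T1.r1)
TSO (3): 00, 02, 22
claimed∖TSO = {20}

spurious: T1.r0=2 T1.r1=0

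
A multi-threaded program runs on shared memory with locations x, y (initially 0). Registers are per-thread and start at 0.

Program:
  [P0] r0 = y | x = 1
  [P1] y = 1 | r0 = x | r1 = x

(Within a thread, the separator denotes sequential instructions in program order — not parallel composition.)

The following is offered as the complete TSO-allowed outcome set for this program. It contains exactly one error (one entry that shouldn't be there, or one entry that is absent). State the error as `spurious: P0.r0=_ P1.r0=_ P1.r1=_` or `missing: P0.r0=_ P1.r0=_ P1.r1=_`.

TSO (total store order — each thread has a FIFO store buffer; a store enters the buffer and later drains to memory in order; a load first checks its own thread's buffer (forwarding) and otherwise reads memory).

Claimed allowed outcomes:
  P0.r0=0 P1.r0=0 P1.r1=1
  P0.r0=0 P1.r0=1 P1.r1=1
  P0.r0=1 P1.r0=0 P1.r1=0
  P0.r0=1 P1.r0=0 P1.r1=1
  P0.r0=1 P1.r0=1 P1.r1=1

missing: P0.r0=0 P1.r0=0 P1.r1=0

outcome vector order: (P0.r0,P1.r0,P1.r1)
TSO: 6 outcomes — {(0,0,0); (0,0,1); (0,1,1); (1,0,0); (1,0,1); (1,1,1)}
TSO∖claimed = {(0,0,0)}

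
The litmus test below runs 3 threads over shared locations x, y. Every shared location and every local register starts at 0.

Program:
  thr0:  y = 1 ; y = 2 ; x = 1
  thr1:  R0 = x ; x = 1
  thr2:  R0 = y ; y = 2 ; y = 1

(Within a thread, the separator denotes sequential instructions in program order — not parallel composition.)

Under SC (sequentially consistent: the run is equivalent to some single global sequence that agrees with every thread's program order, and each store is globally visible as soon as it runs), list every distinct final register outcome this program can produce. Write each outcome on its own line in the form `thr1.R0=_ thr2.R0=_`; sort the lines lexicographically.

outcome vector order: (thr1.R0,thr2.R0)
|SC outcomes| = 6

thr1.R0=0 thr2.R0=0
thr1.R0=0 thr2.R0=1
thr1.R0=0 thr2.R0=2
thr1.R0=1 thr2.R0=0
thr1.R0=1 thr2.R0=1
thr1.R0=1 thr2.R0=2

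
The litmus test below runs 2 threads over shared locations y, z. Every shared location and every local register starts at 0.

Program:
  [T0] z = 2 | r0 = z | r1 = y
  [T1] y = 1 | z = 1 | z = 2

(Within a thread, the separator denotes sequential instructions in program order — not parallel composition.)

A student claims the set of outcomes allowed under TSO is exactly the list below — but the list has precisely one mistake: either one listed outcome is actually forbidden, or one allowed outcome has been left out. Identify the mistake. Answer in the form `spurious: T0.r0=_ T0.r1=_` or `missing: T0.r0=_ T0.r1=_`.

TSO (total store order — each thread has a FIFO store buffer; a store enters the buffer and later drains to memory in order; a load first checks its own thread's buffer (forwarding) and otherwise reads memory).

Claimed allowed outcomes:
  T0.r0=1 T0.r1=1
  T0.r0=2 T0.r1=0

missing: T0.r0=2 T0.r1=1

outcome vector order: (T0.r0,T0.r1)
TSO (3): <1 1>, <2 0>, <2 1>
TSO∖claimed = {<2 1>}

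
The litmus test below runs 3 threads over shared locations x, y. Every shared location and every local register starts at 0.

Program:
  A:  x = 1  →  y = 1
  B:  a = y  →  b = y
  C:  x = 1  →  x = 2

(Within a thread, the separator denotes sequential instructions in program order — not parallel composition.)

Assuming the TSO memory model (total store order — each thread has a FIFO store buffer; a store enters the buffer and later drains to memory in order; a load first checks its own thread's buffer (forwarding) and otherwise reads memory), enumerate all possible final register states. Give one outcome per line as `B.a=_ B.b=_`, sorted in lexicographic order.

outcome vector order: (B.a,B.b)
|TSO outcomes| = 3

B.a=0 B.b=0
B.a=0 B.b=1
B.a=1 B.b=1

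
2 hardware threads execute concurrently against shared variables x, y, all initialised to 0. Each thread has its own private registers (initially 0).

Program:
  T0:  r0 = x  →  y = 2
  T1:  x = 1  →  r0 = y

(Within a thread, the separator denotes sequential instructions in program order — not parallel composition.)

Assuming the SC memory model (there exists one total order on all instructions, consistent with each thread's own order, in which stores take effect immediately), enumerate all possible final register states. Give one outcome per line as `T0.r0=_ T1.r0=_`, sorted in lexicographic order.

T0.r0=0 T1.r0=0
T0.r0=0 T1.r0=2
T0.r0=1 T1.r0=0
T0.r0=1 T1.r0=2

outcome vector order: (T0.r0,T1.r0)
|SC outcomes| = 4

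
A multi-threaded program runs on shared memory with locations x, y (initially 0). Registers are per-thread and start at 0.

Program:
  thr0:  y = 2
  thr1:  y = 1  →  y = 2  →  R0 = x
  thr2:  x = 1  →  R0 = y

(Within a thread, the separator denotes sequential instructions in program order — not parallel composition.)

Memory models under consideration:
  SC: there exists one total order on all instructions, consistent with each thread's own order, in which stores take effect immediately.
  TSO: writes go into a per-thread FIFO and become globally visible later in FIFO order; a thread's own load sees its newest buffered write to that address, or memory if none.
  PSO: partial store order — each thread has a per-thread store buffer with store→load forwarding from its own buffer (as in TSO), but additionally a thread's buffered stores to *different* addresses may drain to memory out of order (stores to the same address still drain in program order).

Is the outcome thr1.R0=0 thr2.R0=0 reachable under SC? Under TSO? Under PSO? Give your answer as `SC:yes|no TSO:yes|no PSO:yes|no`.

SC:no TSO:yes PSO:yes

outcome vector order: (thr1.R0,thr2.R0)
SC: 4 outcomes — {02 10 11 12}
TSO: 6 outcomes — {00 01 02 10 11 12}
PSO: 6 outcomes — {00 01 02 10 11 12}
target 00 ∈ {TSO,PSO}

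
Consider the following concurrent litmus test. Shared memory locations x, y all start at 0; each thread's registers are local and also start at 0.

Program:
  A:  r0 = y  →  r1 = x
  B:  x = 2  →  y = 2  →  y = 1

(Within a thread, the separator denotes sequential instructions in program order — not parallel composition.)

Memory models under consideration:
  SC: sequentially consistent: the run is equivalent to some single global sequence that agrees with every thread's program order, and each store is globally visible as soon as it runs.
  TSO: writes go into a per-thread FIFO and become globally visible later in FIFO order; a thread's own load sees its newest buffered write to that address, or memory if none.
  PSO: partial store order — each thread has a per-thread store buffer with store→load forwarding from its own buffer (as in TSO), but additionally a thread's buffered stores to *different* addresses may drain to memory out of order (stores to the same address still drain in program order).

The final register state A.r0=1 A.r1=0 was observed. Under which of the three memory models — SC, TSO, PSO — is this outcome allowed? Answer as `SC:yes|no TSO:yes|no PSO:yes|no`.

outcome vector order: (A.r0,A.r1)
SC: 4 outcomes — {00 02 12 22}
TSO: 4 outcomes — {00 02 12 22}
PSO: 6 outcomes — {00 02 10 12 20 22}
target 10 ∈ {PSO}

SC:no TSO:no PSO:yes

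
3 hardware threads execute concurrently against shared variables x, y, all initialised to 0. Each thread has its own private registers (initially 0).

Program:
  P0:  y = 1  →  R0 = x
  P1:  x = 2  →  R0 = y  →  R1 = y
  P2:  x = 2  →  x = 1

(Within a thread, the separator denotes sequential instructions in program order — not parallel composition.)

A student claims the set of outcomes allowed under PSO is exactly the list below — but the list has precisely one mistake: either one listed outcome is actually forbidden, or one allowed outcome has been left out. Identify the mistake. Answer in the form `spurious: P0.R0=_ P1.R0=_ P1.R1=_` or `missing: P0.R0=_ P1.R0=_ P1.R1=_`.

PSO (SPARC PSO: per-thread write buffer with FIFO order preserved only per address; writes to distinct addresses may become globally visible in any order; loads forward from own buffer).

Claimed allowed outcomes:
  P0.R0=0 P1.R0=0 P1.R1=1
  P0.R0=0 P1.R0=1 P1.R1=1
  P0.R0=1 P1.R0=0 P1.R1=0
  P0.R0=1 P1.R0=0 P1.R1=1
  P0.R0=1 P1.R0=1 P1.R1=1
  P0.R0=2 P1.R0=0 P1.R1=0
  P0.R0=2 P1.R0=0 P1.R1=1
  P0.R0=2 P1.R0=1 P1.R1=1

outcome vector order: (P0.R0,P1.R0,P1.R1)
under PSO → 0/0/0 0/0/1 0/1/1 1/0/0 1/0/1 1/1/1 2/0/0 2/0/1 2/1/1
PSO∖claimed = {0/0/0}

missing: P0.R0=0 P1.R0=0 P1.R1=0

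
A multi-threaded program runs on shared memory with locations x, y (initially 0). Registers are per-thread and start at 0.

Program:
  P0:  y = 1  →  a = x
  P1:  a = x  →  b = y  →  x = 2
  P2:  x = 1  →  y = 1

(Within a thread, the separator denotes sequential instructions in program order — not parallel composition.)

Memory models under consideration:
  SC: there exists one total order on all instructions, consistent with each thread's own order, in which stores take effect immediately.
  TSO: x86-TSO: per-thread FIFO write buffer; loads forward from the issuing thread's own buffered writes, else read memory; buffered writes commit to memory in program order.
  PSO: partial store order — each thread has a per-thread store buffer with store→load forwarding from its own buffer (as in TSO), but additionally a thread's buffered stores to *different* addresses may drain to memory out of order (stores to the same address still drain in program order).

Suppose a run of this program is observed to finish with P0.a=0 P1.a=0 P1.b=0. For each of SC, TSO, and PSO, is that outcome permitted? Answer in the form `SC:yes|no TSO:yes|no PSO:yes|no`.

SC:yes TSO:yes PSO:yes

outcome vector order: (P0.a,P1.a,P1.b)
[SC] allowed = {<0 0 0>; <0 0 1>; <0 1 1>; <1 0 0>; <1 0 1>; <1 1 0>; <1 1 1>; <2 0 0>; <2 0 1>; <2 1 0>; <2 1 1>}
[TSO] allowed = {<0 0 0>; <0 0 1>; <0 1 0>; <0 1 1>; <1 0 0>; <1 0 1>; <1 1 0>; <1 1 1>; <2 0 0>; <2 0 1>; <2 1 0>; <2 1 1>}
[PSO] allowed = {<0 0 0>; <0 0 1>; <0 1 0>; <0 1 1>; <1 0 0>; <1 0 1>; <1 1 0>; <1 1 1>; <2 0 0>; <2 0 1>; <2 1 0>; <2 1 1>}
target <0 0 0> ∈ {SC,TSO,PSO}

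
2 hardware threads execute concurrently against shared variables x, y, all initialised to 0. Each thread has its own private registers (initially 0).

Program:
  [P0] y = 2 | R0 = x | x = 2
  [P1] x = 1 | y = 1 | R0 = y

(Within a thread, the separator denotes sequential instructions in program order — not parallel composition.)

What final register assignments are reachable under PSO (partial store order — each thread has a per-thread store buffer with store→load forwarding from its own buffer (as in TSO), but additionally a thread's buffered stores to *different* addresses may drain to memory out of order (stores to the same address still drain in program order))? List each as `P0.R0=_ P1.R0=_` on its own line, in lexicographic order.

P0.R0=0 P1.R0=1
P0.R0=0 P1.R0=2
P0.R0=1 P1.R0=1
P0.R0=1 P1.R0=2

outcome vector order: (P0.R0,P1.R0)
|PSO outcomes| = 4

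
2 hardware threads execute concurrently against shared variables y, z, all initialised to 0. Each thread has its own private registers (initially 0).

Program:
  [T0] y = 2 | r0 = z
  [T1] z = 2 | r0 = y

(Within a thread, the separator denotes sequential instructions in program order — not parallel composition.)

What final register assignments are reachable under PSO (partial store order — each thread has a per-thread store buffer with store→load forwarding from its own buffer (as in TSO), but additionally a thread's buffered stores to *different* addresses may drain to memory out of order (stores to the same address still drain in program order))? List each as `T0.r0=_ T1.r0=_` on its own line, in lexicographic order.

outcome vector order: (T0.r0,T1.r0)
|PSO outcomes| = 4

T0.r0=0 T1.r0=0
T0.r0=0 T1.r0=2
T0.r0=2 T1.r0=0
T0.r0=2 T1.r0=2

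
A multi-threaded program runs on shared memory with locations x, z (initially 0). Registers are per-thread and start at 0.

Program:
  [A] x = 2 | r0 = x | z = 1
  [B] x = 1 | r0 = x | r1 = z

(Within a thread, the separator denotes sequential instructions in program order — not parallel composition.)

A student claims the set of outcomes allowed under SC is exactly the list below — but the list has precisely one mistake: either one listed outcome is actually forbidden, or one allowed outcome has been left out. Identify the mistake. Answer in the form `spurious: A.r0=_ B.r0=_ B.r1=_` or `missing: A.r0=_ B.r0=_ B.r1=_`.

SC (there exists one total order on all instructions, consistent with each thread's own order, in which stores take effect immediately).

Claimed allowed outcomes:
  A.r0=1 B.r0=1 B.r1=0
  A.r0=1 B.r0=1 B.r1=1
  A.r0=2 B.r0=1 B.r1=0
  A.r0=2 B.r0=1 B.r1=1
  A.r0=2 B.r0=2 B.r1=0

missing: A.r0=2 B.r0=2 B.r1=1

outcome vector order: (A.r0,B.r0,B.r1)
[SC] allowed = {110 111 210 211 220 221}
SC∖claimed = {221}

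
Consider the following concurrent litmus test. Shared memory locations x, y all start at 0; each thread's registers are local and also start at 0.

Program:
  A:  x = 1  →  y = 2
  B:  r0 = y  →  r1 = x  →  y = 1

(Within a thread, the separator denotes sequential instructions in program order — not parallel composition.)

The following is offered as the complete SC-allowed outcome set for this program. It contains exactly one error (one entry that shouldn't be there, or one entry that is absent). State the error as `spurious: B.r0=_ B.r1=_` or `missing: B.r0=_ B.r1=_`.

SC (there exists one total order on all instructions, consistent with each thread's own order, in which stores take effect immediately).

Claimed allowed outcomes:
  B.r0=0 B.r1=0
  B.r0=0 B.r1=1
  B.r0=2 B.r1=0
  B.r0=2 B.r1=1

outcome vector order: (B.r0,B.r1)
[SC] allowed = {0/0 0/1 2/1}
claimed∖SC = {2/0}

spurious: B.r0=2 B.r1=0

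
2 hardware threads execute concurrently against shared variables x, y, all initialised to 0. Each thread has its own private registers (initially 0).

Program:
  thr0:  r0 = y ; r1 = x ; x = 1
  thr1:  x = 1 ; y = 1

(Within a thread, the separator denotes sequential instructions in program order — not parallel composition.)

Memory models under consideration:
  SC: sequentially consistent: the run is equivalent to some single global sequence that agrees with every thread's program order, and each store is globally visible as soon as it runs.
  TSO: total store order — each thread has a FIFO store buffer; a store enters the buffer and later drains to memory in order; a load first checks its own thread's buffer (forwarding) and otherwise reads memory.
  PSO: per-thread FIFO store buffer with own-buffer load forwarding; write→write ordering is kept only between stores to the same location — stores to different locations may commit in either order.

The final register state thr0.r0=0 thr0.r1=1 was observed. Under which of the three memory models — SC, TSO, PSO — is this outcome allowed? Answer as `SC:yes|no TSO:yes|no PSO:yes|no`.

outcome vector order: (thr0.r0,thr0.r1)
SC (3): (0,0); (0,1); (1,1)
TSO (3): (0,0); (0,1); (1,1)
PSO (4): (0,0); (0,1); (1,0); (1,1)
target (0,1) ∈ {SC,TSO,PSO}

SC:yes TSO:yes PSO:yes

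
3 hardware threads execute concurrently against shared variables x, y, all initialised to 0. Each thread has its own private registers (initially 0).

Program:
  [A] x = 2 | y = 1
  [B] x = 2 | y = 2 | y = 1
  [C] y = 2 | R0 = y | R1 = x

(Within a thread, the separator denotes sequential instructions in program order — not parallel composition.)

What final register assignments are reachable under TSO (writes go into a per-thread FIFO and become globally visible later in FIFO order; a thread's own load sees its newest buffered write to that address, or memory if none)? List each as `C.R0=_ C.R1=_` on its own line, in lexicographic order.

outcome vector order: (C.R0,C.R1)
|TSO outcomes| = 3

C.R0=1 C.R1=2
C.R0=2 C.R1=0
C.R0=2 C.R1=2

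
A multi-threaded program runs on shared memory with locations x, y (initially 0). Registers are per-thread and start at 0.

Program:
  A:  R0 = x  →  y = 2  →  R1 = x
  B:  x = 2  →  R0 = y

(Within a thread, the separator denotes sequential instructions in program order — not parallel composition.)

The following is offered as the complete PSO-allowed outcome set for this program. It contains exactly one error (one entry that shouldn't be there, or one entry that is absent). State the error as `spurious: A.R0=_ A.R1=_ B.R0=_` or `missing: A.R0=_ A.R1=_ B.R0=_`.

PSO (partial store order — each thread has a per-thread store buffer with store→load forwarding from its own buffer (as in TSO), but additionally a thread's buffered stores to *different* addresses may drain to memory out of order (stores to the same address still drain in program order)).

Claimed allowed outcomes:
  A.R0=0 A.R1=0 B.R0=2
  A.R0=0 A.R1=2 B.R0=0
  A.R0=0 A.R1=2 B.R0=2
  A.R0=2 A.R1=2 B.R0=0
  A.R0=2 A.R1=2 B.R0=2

outcome vector order: (A.R0,A.R1,B.R0)
PSO: 6 outcomes — {000; 002; 020; 022; 220; 222}
PSO∖claimed = {000}

missing: A.R0=0 A.R1=0 B.R0=0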